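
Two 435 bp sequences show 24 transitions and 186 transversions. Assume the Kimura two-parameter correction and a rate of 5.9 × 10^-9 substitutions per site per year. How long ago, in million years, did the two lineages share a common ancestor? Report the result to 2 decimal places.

73.65

P = 24/435 ≈ 0.055172 and Q = 186/435 ≈ 0.427586.
Under the Kimura two-parameter model, d = −½ ln(1 − 2P − Q) − ¼ ln(1 − 2Q).
1 − 2P − Q = 0.46207, giving −½ ln(0.46207) = 0.386019.
1 − 2Q = 0.144828, giving −¼ ln(0.144828) = 0.483052.
d = 0.386019 + 0.483052 = 0.869071.
Under a molecular clock d = 2μt, so t = d/(2μ) = 0.869071 / (2 × 5.9 × 10^-9) = 73.65 million years.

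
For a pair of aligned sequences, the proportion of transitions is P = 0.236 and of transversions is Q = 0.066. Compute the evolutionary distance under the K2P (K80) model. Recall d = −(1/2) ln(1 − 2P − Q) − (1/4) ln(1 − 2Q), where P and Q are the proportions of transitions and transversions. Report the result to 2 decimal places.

0.42

Under the Kimura two-parameter model, d = −½ ln(1 − 2P − Q) − ¼ ln(1 − 2Q).
1 − 2P − Q = 0.462, giving −½ ln(0.462) = 0.386095.
1 − 2Q = 0.868, giving −¼ ln(0.868) = 0.035391.
d = 0.386095 + 0.035391 = 0.421486.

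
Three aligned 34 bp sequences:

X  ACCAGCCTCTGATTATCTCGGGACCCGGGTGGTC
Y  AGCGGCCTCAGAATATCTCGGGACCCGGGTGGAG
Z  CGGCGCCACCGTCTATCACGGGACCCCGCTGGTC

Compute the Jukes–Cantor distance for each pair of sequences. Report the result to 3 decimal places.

X–Y: 6/34 sites differ → p ≈ 0.176471, d = −0.75 ln(1 − 0.235295) = 0.201199 ≈ 0.201.
X–Z: 11/34 sites differ → p ≈ 0.323529, d = −0.75 ln(1 − 0.431372) = 0.423397 ≈ 0.423.
Y–Z: 12/34 sites differ → p ≈ 0.352941, d = −0.75 ln(1 − 0.470588) = 0.476991 ≈ 0.477.

d(X,Y) = 0.201, d(X,Z) = 0.423, d(Y,Z) = 0.477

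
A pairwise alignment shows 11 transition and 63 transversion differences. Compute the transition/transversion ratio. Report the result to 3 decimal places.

R = 11/63 = 0.174603… ≈ 0.175 (to 3 d.p.).

0.175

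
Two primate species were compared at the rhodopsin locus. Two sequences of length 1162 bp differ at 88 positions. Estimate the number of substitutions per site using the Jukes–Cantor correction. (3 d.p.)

p = 88/1162 ≈ 0.075731.
d = −(3/4) ln(1 − 4p/3) = −0.75 ln(1 − 0.100975) = −0.75 ln(0.899025)
  = −0.75 × (-0.106444) = 0.079833 substitutions/site.

0.080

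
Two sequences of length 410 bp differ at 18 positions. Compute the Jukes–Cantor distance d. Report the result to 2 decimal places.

0.05

p = 18/410 ≈ 0.043902.
d = −(3/4) ln(1 − 4p/3) = −0.75 ln(1 − 0.058536) = −0.75 ln(0.941464)
  = −0.75 × (-0.060319) = 0.045239 substitutions/site.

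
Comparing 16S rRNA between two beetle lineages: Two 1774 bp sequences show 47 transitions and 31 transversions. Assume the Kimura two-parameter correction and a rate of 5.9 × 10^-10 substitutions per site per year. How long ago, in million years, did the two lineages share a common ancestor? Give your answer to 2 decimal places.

38.50

P = 47/1774 ≈ 0.026494 and Q = 31/1774 ≈ 0.017475.
Under the Kimura two-parameter model, d = −½ ln(1 − 2P − Q) − ¼ ln(1 − 2Q).
1 − 2P − Q = 0.929537, giving −½ ln(0.929537) = 0.036534.
1 − 2Q = 0.96505, giving −¼ ln(0.96505) = 0.008894.
d = 0.036534 + 0.008894 = 0.045428.
Under a molecular clock d = 2μt, so t = d/(2μ) = 0.045428 / (2 × 5.9 × 10^-10) = 38.50 million years.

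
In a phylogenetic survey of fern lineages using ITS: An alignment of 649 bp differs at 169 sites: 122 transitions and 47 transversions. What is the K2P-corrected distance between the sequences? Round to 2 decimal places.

0.34

P = 122/649 ≈ 0.187982 and Q = 47/649 ≈ 0.072419.
Under the Kimura two-parameter model, d = −½ ln(1 − 2P − Q) − ¼ ln(1 − 2Q).
1 − 2P − Q = 0.551617, giving −½ ln(0.551617) = 0.297451.
1 − 2Q = 0.855162, giving −¼ ln(0.855162) = 0.039116.
d = 0.297451 + 0.039116 = 0.336567.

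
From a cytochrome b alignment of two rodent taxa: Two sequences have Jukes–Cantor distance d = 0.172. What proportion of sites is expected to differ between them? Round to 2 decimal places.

p = (3/4)(1 − e^(−4d/3)) = 0.75 × (1 − e^(-0.229333)) = 0.75 × (1 − 0.795064) = 0.153702.

0.15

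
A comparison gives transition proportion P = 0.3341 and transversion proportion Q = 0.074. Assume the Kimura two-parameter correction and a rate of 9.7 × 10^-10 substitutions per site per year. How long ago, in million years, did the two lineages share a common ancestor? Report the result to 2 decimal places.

370.01

Under the Kimura two-parameter model, d = −½ ln(1 − 2P − Q) − ¼ ln(1 − 2Q).
1 − 2P − Q = 0.2578, giving −½ ln(0.2578) = 0.677786.
1 − 2Q = 0.852, giving −¼ ln(0.852) = 0.040042.
d = 0.677786 + 0.040042 = 0.717828.
Under a molecular clock d = 2μt, so t = d/(2μ) = 0.717828 / (2 × 9.7 × 10^-10) = 370.01 million years.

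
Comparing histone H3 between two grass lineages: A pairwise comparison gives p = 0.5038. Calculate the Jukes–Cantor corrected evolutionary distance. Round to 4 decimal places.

d = −(3/4) ln(1 − 4p/3) = −0.75 ln(1 − 0.671733) = −0.75 ln(0.328267)
  = −0.75 × (-1.113928) = 0.835446 substitutions/site.

0.8354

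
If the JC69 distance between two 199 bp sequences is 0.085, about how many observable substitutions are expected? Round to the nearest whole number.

16

Invert JC69: p = (3/4)(1 − e^(−4d/3)) = 0.75 × (1 − e^(-0.113333)) = 0.75 × (1 − 0.892853) = 0.080360.
Expected differing sites = pL ≈ 0.080360 × 199 = 15.99164 ≈ 16.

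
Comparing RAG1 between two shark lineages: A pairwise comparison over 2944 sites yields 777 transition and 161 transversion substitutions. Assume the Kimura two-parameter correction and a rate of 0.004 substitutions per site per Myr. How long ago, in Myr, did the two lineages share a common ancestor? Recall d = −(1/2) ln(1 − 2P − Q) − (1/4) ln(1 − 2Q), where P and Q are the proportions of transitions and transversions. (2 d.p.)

P = 777/2944 ≈ 0.263927 and Q = 161/2944 ≈ 0.054688.
Under the Kimura two-parameter model, d = −½ ln(1 − 2P − Q) − ¼ ln(1 − 2Q).
1 − 2P − Q = 0.417458, giving −½ ln(0.417458) = 0.436786.
1 − 2Q = 0.890624, giving −¼ ln(0.890624) = 0.028958.
d = 0.436786 + 0.028958 = 0.465744.
Under a molecular clock d = 2μt, so t = d/(2μ) = 0.465744 / (2 × 0.004) = 58.22 Myr.

58.22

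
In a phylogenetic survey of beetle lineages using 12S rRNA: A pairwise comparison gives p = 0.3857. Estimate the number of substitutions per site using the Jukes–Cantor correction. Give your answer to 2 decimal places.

d = −(3/4) ln(1 − 4p/3) = −0.75 ln(1 − 0.514267) = −0.75 ln(0.485733)
  = −0.75 × (-0.722096) = 0.541572 substitutions/site.

0.54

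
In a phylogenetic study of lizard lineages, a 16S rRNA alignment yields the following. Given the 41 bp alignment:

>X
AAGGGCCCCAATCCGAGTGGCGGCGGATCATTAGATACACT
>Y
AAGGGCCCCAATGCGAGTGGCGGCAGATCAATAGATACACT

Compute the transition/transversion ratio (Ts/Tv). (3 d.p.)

0.500

Transitions are A↔G and C↔T; transversions are all other mismatches.
Transitions: 1. Transversions: 2.
R = 1/2 = 0.500.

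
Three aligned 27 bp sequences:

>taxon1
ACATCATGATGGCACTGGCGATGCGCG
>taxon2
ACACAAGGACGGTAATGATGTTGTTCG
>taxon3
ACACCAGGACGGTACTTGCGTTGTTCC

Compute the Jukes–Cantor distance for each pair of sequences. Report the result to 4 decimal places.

d(taxon1,taxon2) = 0.5876, d(taxon1,taxon3) = 0.4408, d(taxon2,taxon3) = 0.2635

taxon1–taxon2: 11/27 sites differ → p ≈ 0.407407, d = −0.75 ln(1 − 0.543209) = 0.587647 ≈ 0.5876.
taxon1–taxon3: 9/27 sites differ → p ≈ 0.333333, d = −0.75 ln(1 − 0.444444) = 0.440839 ≈ 0.4408.
taxon2–taxon3: 6/27 sites differ → p ≈ 0.222222, d = −0.75 ln(1 − 0.296296) = 0.263548 ≈ 0.2635.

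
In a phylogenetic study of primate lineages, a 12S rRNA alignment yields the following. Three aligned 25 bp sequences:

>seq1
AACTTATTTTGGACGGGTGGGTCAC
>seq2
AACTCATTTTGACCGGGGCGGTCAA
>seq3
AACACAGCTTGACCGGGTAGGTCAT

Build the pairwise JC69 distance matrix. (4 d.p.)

d(seq1,seq2) = 0.2892, d(seq1,seq3) = 0.4172, d(seq2,seq3) = 0.2892

seq1–seq2: 6/25 sites differ → p = 0.24, d = −0.75 ln(1 − 0.32) = 0.289247 ≈ 0.2892.
seq1–seq3: 8/25 sites differ → p = 0.32, d = −0.75 ln(1 − 0.426667) = 0.417216 ≈ 0.4172.
seq2–seq3: 6/25 sites differ → p = 0.24, d = −0.75 ln(1 − 0.32) = 0.289247 ≈ 0.2892.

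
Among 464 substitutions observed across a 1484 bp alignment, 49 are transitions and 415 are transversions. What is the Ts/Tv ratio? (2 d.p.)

0.12

R = 49/415 = 0.118072… ≈ 0.12 (to 2 d.p.).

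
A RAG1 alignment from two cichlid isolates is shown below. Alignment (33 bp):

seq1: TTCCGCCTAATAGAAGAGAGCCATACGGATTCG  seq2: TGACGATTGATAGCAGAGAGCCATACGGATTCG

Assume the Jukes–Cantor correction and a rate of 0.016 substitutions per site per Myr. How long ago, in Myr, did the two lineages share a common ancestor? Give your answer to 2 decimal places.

6.51

The sequences differ at 6 of 33 sites (2, 3, 6, 7, 9, 14), so p = 6/33 ≈ 0.181818.
d = −(3/4) ln(1 − 4p/3) = −0.75 ln(1 − 0.242424) = −0.75 ln(0.757576)
  = −0.75 × (-0.277631) = 0.208223 substitutions/site.
Under a molecular clock d = 2μt, so t = d/(2μ) = 0.208223 / (2 × 0.016) = 6.51 Myr.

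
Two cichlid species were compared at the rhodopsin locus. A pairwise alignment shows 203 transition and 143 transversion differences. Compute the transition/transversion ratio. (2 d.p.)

R = 203/143 = 1.419580… ≈ 1.42 (to 2 d.p.).

1.42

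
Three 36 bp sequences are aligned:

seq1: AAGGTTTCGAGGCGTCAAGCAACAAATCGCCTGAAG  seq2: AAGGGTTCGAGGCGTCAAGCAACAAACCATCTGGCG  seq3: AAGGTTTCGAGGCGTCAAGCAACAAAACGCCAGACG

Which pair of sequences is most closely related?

seq1 and seq3

seq1–seq2: 6/36 differ, p = 0.167, d = 0.188.
seq1–seq3: 3/36 differ, p = 0.083, d = 0.088.
seq2–seq3: 6/36 differ, p = 0.167, d = 0.188.
The smallest distance is between seq1 and seq3.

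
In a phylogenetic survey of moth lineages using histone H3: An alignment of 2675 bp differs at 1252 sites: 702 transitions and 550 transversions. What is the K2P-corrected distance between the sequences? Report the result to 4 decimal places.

P = 702/2675 ≈ 0.26243 and Q = 550/2675 ≈ 0.205607.
Under the Kimura two-parameter model, d = −½ ln(1 − 2P − Q) − ¼ ln(1 − 2Q).
1 − 2P − Q = 0.269533, giving −½ ln(0.269533) = 0.655532.
1 − 2Q = 0.588786, giving −¼ ln(0.588786) = 0.132423.
d = 0.655532 + 0.132423 = 0.787955.

0.7880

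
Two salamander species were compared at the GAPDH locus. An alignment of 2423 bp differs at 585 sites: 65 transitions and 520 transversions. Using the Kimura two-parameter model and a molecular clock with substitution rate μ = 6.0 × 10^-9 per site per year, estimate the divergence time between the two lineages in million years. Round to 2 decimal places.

P = 65/2423 ≈ 0.026826 and Q = 520/2423 ≈ 0.21461.
Under the Kimura two-parameter model, d = −½ ln(1 − 2P − Q) − ¼ ln(1 − 2Q).
1 − 2P − Q = 0.731738, giving −½ ln(0.731738) = 0.156166.
1 − 2Q = 0.57078, giving −¼ ln(0.57078) = 0.140188.
d = 0.156166 + 0.140188 = 0.296354.
Under a molecular clock d = 2μt, so t = d/(2μ) = 0.296354 / (2 × 6.0 × 10^-9) = 24.70 million years.

24.70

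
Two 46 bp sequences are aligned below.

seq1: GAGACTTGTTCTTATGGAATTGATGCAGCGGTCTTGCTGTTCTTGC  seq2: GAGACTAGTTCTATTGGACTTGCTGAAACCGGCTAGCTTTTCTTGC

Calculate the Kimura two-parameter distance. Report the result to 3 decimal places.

Of 46 sites, 1 differences are transitions and 10 are transversions, so P = 1/46 ≈ 0.021739 and Q = 10/46 ≈ 0.217391.
Under the Kimura two-parameter model, d = −½ ln(1 − 2P − Q) − ¼ ln(1 − 2Q).
1 − 2P − Q = 0.739131, giving −½ ln(0.739131) = 0.151140.
1 − 2Q = 0.565218, giving −¼ ln(0.565218) = 0.142636.
d = 0.151140 + 0.142636 = 0.293776.

0.294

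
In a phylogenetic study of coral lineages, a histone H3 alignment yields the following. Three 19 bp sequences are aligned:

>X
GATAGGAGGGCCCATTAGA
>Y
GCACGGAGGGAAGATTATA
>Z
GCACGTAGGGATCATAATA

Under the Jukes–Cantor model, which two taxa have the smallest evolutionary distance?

Y and Z

X–Y: 7/19 differ, p = 0.368, d = 0.507.
X–Z: 8/19 differ, p = 0.421, d = 0.618.
Y–Z: 4/19 differ, p = 0.211, d = 0.247.
The smallest distance is between Y and Z.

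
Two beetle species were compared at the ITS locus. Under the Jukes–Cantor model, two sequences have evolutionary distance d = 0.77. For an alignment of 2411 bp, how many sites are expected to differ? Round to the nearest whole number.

1161

Invert JC69: p = (3/4)(1 − e^(−4d/3)) = 0.75 × (1 − e^(-1.026667)) = 0.75 × (1 − 0.358199) = 0.481351.
Expected differing sites = pL ≈ 0.481351 × 2411 = 1160.537261 ≈ 1161.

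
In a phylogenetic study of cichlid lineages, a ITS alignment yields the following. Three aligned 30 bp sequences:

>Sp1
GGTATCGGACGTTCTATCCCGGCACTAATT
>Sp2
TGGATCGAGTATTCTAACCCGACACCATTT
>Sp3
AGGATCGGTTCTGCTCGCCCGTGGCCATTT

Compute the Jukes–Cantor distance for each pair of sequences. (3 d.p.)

Sp1–Sp2: 10/30 sites differ → p ≈ 0.333333, d = −0.75 ln(1 − 0.444444) = 0.440839 ≈ 0.441.
Sp1–Sp3: 13/30 sites differ → p ≈ 0.433333, d = −0.75 ln(1 − 0.577777) = 0.646666 ≈ 0.647.
Sp2–Sp3: 10/30 sites differ → p ≈ 0.333333, d = −0.75 ln(1 − 0.444444) = 0.440839 ≈ 0.441.

d(Sp1,Sp2) = 0.441, d(Sp1,Sp3) = 0.647, d(Sp2,Sp3) = 0.441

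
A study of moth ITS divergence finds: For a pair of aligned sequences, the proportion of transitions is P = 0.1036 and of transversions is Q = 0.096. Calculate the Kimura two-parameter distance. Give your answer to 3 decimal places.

0.234

Under the Kimura two-parameter model, d = −½ ln(1 − 2P − Q) − ¼ ln(1 − 2Q).
1 − 2P − Q = 0.6968, giving −½ ln(0.6968) = 0.180628.
1 − 2Q = 0.808, giving −¼ ln(0.808) = 0.053298.
d = 0.180628 + 0.053298 = 0.233926.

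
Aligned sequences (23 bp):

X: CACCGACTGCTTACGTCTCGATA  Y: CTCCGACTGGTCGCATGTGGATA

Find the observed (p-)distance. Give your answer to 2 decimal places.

The sequences differ at 7 of 23 positions (sites 2, 10, 12, 13, 15, 17, 19).
p = 7/23 = 0.304347… ≈ 0.30 (to 2 d.p.).

0.30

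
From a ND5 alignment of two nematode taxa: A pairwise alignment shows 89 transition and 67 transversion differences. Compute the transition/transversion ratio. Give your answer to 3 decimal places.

1.328

R = 89/67 = 1.328358… ≈ 1.328 (to 3 d.p.).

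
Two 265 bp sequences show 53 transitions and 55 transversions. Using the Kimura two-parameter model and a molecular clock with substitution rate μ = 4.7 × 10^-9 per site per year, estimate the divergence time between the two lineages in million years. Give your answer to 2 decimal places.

64.02

P = 53/265 = 0.2 and Q = 55/265 ≈ 0.207547.
Under the Kimura two-parameter model, d = −½ ln(1 − 2P − Q) − ¼ ln(1 − 2Q).
1 − 2P − Q = 0.392453, giving −½ ln(0.392453) = 0.467669.
1 − 2Q = 0.584906, giving −¼ ln(0.584906) = 0.134076.
d = 0.467669 + 0.134076 = 0.601745.
Under a molecular clock d = 2μt, so t = d/(2μ) = 0.601745 / (2 × 4.7 × 10^-9) = 64.02 million years.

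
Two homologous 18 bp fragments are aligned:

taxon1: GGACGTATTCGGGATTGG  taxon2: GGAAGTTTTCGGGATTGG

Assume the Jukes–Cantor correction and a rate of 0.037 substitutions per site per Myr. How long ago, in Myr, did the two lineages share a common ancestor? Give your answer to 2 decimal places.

The sequences differ at 2 of 18 sites (4, 7), so p = 2/18 ≈ 0.111111.
d = −(3/4) ln(1 − 4p/3) = −0.75 ln(1 − 0.148148) = −0.75 ln(0.851852)
  = −0.75 × (-0.160342) = 0.120257 substitutions/site.
Under a molecular clock d = 2μt, so t = d/(2μ) = 0.120257 / (2 × 0.037) = 1.63 Myr.

1.63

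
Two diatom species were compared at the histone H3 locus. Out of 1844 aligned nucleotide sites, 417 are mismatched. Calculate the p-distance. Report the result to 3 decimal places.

p = 417/1844 = 0.226138… ≈ 0.226 (to 3 d.p.).

0.226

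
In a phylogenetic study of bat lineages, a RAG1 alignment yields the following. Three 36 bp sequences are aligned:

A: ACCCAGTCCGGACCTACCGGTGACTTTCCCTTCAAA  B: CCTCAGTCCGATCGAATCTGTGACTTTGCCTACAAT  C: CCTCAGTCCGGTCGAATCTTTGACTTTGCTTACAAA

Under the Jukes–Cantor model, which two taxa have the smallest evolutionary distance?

A–B: 11/36 differ, p = 0.306, d = 0.392.
A–C: 11/36 differ, p = 0.306, d = 0.392.
B–C: 4/36 differ, p = 0.111, d = 0.120.
The smallest distance is between B and C.

B and C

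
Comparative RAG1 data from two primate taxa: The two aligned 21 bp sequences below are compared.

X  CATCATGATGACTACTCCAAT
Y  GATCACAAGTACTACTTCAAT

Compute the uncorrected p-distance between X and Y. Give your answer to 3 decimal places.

0.286

The sequences differ at 6 of 21 positions (sites 1, 6, 7, 9, 10, 17).
p = 6/21 = 0.285714… ≈ 0.286 (to 3 d.p.).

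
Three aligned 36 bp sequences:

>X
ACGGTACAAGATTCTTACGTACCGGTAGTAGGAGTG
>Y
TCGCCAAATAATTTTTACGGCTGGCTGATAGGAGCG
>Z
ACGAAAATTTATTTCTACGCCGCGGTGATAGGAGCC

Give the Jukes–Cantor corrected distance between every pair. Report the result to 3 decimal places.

X–Y: 15/36 sites differ → p ≈ 0.416667, d = −0.75 ln(1 − 0.555556) = 0.608198 ≈ 0.608.
X–Z: 15/36 sites differ → p ≈ 0.416667, d = −0.75 ln(1 − 0.555556) = 0.608198 ≈ 0.608.
Y–Z: 11/36 sites differ → p ≈ 0.305556, d = −0.75 ln(1 − 0.407408) = 0.392437 ≈ 0.392.

d(X,Y) = 0.608, d(X,Z) = 0.608, d(Y,Z) = 0.392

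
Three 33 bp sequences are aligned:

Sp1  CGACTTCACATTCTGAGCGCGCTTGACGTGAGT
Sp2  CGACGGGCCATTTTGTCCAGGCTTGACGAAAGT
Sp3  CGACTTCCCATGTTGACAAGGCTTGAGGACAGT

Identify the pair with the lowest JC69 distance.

Sp1–Sp2: 11/33 differ, p = 0.333, d = 0.441.
Sp1–Sp3: 10/33 differ, p = 0.303, d = 0.388.
Sp2–Sp3: 8/33 differ, p = 0.242, d = 0.293.
The smallest distance is between Sp2 and Sp3.

Sp2 and Sp3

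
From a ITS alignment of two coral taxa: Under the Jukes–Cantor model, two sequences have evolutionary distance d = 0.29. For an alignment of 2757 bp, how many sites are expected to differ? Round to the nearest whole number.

Invert JC69: p = (3/4)(1 − e^(−4d/3)) = 0.75 × (1 − e^(-0.386667)) = 0.75 × (1 − 0.679317) = 0.240512.
Expected differing sites = pL ≈ 0.240512 × 2757 = 663.091584 ≈ 663.

663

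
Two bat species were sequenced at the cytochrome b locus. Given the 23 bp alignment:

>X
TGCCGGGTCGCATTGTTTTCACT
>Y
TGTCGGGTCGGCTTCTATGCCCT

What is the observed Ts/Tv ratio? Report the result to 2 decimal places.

0.17

Transitions are A↔G and C↔T; transversions are all other mismatches.
Transitions: 1. Transversions: 6.
R = 1/6 = 0.166666… ≈ 0.17 (to 2 d.p.).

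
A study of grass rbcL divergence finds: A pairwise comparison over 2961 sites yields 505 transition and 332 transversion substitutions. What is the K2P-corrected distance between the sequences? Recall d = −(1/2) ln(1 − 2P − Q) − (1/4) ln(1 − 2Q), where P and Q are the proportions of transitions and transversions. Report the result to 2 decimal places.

0.37

P = 505/2961 ≈ 0.17055 and Q = 332/2961 ≈ 0.112124.
Under the Kimura two-parameter model, d = −½ ln(1 − 2P − Q) − ¼ ln(1 − 2Q).
1 − 2P − Q = 0.546776, giving −½ ln(0.546776) = 0.301858.
1 − 2Q = 0.775752, giving −¼ ln(0.775752) = 0.063481.
d = 0.301858 + 0.063481 = 0.365339.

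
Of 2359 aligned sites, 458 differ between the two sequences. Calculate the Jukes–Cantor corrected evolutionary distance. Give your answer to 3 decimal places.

0.225

p = 458/2359 ≈ 0.19415.
d = −(3/4) ln(1 − 4p/3) = −0.75 ln(1 − 0.258867) = −0.75 ln(0.741133)
  = −0.75 × (-0.299575) = 0.224681 substitutions/site.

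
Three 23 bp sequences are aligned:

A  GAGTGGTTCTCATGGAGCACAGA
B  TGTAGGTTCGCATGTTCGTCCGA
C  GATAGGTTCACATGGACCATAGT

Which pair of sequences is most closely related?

A and C

A–B: 11/23 differ, p = 0.478, d = 0.761.
A–C: 6/23 differ, p = 0.261, d = 0.321.
B–C: 10/23 differ, p = 0.435, d = 0.650.
The smallest distance is between A and C.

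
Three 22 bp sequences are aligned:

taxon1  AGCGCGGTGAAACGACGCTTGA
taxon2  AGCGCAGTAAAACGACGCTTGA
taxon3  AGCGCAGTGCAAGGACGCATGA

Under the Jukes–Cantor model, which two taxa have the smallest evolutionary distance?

taxon1–taxon2: 2/22 differ, p = 0.091, d = 0.097.
taxon1–taxon3: 4/22 differ, p = 0.182, d = 0.208.
taxon2–taxon3: 4/22 differ, p = 0.182, d = 0.208.
The smallest distance is between taxon1 and taxon2.

taxon1 and taxon2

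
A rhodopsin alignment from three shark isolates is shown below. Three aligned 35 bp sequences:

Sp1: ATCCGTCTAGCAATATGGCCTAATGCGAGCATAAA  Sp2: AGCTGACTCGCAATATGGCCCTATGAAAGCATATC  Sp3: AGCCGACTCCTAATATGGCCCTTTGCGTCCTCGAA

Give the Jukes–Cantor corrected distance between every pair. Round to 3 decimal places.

d(Sp1,Sp2) = 0.360, d(Sp1,Sp3) = 0.513, d(Sp2,Sp3) = 0.513

Sp1–Sp2: 10/35 sites differ → p ≈ 0.285714, d = −0.75 ln(1 − 0.380952) = 0.359679 ≈ 0.360.
Sp1–Sp3: 13/35 sites differ → p ≈ 0.371429, d = −0.75 ln(1 − 0.495239) = 0.512753 ≈ 0.513.
Sp2–Sp3: 13/35 sites differ → p ≈ 0.371429, d = −0.75 ln(1 − 0.495239) = 0.512753 ≈ 0.513.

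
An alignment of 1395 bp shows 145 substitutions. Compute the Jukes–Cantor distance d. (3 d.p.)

p = 145/1395 ≈ 0.103943.
d = −(3/4) ln(1 − 4p/3) = −0.75 ln(1 − 0.138591) = −0.75 ln(0.861409)
  = −0.75 × (-0.149186) = 0.111890 substitutions/site.

0.112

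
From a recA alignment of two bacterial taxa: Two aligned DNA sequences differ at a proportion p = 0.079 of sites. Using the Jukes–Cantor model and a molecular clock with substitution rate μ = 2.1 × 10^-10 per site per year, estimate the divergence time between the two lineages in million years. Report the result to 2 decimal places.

198.76

d = −(3/4) ln(1 − 4p/3) = −0.75 ln(1 − 0.105333) = −0.75 ln(0.894667)
  = −0.75 × (-0.111304) = 0.083478 substitutions/site.
Under a molecular clock d = 2μt, so t = d/(2μ) = 0.083478 / (2 × 2.1 × 10^-10) = 198.76 million years.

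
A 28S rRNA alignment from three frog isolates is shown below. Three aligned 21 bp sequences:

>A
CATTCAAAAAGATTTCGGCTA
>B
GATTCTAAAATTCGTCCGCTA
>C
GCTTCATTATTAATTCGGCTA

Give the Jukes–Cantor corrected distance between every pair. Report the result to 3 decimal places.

d(A,B) = 0.441, d(A,C) = 0.441, d(B,C) = 0.635

A–B: 7/21 sites differ → p ≈ 0.333333, d = −0.75 ln(1 − 0.444444) = 0.440839 ≈ 0.441.
A–C: 7/21 sites differ → p ≈ 0.333333, d = −0.75 ln(1 − 0.444444) = 0.440839 ≈ 0.441.
B–C: 9/21 sites differ → p ≈ 0.428571, d = −0.75 ln(1 − 0.571428) = 0.635472 ≈ 0.635.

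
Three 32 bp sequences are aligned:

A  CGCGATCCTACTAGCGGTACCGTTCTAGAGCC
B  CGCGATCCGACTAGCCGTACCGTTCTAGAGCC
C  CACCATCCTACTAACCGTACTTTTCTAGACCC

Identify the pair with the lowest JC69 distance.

A and B

A–B: 2/32 differ, p = 0.063, d = 0.065.
A–C: 7/32 differ, p = 0.219, d = 0.259.
B–C: 7/32 differ, p = 0.219, d = 0.259.
The smallest distance is between A and B.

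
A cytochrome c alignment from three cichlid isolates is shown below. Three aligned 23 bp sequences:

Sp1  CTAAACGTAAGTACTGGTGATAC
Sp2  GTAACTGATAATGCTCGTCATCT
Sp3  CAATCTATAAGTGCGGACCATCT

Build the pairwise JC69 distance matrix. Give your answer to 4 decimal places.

Sp1–Sp2: 11/23 sites differ → p ≈ 0.478261, d = −0.75 ln(1 − 0.637681) = 0.761423 ≈ 0.7614.
Sp1–Sp3: 12/23 sites differ → p ≈ 0.521739, d = −0.75 ln(1 − 0.695652) = 0.892188 ≈ 0.8922.
Sp2–Sp3: 11/23 sites differ → p ≈ 0.478261, d = −0.75 ln(1 − 0.637681) = 0.761423 ≈ 0.7614.

d(Sp1,Sp2) = 0.7614, d(Sp1,Sp3) = 0.8922, d(Sp2,Sp3) = 0.7614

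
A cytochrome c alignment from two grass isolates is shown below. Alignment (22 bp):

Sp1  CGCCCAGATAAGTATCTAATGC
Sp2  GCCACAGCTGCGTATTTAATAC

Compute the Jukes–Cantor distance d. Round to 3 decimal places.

0.497

The sequences differ at 8 of 22 sites (1, 2, 4, 8, 10, 11, 16, 21), so p = 8/22 ≈ 0.363636.
d = −(3/4) ln(1 − 4p/3) = −0.75 ln(1 − 0.484848) = −0.75 ln(0.515152)
  = −0.75 × (-0.663293) = 0.497470 substitutions/site.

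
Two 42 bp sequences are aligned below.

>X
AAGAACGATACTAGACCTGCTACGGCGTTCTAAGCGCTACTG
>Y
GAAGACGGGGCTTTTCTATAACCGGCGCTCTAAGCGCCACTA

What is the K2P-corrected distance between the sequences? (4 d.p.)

Of 42 sites, 9 differences are transitions and 9 are transversions, so P = 9/42 ≈ 0.214286 and Q = 9/42 ≈ 0.214286.
Under the Kimura two-parameter model, d = −½ ln(1 − 2P − Q) − ¼ ln(1 − 2Q).
1 − 2P − Q = 0.357142, giving −½ ln(0.357142) = 0.514811.
1 − 2Q = 0.571428, giving −¼ ln(0.571428) = 0.139904.
d = 0.514811 + 0.139904 = 0.654715.

0.6547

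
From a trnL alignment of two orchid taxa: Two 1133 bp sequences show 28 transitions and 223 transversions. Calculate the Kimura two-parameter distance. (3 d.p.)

P = 28/1133 ≈ 0.024713 and Q = 223/1133 ≈ 0.196823.
Under the Kimura two-parameter model, d = −½ ln(1 − 2P − Q) − ¼ ln(1 − 2Q).
1 − 2P − Q = 0.753751, giving −½ ln(0.753751) = 0.141347.
1 − 2Q = 0.606354, giving −¼ ln(0.606354) = 0.125073.
d = 0.141347 + 0.125073 = 0.266420.

0.266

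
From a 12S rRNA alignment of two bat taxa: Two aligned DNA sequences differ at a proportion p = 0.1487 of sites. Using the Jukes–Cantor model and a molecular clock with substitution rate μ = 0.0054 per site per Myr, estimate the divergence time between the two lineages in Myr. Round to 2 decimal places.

d = −(3/4) ln(1 − 4p/3) = −0.75 ln(1 − 0.198267) = −0.75 ln(0.801733)
  = −0.75 × (-0.220980) = 0.165735 substitutions/site.
Under a molecular clock d = 2μt, so t = d/(2μ) = 0.165735 / (2 × 0.0054) = 15.35 Myr.

15.35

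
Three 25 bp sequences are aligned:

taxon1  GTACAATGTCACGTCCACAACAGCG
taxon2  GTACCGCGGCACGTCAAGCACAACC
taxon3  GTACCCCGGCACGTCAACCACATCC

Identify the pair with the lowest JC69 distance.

taxon2 and taxon3

taxon1–taxon2: 9/25 differ, p = 0.360, d = 0.490.
taxon1–taxon3: 8/25 differ, p = 0.320, d = 0.417.
taxon2–taxon3: 3/25 differ, p = 0.120, d = 0.131.
The smallest distance is between taxon2 and taxon3.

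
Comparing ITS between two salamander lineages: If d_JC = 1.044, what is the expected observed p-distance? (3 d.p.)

0.564

p = (3/4)(1 − e^(−4d/3)) = 0.75 × (1 − e^(-1.392)) = 0.75 × (1 − 0.248578) = 0.563567.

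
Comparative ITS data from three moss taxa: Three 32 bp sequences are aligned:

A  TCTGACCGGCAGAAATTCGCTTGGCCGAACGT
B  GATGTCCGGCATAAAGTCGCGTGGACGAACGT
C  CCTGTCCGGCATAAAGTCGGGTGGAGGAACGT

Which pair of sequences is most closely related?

B and C

A–B: 7/32 differ, p = 0.219, d = 0.259.
A–C: 8/32 differ, p = 0.250, d = 0.304.
B–C: 4/32 differ, p = 0.125, d = 0.137.
The smallest distance is between B and C.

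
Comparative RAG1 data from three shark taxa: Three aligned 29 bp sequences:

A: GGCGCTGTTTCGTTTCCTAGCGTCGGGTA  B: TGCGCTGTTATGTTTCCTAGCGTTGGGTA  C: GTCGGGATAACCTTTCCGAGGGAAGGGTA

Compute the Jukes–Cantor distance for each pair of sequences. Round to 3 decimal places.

d(A,B) = 0.152, d(A,C) = 0.529, d(B,C) = 0.602

A–B: 4/29 sites differ → p ≈ 0.137931, d = −0.75 ln(1 − 0.183908) = 0.152421 ≈ 0.152.
A–C: 11/29 sites differ → p ≈ 0.37931, d = −0.75 ln(1 − 0.505747) = 0.528531 ≈ 0.529.
B–C: 12/29 sites differ → p ≈ 0.413793, d = −0.75 ln(1 − 0.551724) = 0.601760 ≈ 0.602.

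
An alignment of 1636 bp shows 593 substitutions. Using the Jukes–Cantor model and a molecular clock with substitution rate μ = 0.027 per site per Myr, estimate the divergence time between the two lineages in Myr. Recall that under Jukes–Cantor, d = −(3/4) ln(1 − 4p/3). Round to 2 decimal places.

9.17

p = 593/1636 ≈ 0.362469.
d = −(3/4) ln(1 − 4p/3) = −0.75 ln(1 − 0.483292) = −0.75 ln(0.516708)
  = −0.75 × (-0.660277) = 0.495208 substitutions/site.
Under a molecular clock d = 2μt, so t = d/(2μ) = 0.495208 / (2 × 0.027) = 9.17 Myr.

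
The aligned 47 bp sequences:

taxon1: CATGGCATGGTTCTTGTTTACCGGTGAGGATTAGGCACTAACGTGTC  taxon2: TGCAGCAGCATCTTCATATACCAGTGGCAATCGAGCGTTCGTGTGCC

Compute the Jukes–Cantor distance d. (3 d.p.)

0.926

The sequences differ at 25 of 47 sites, so p = 25/47 ≈ 0.531915.
d = −(3/4) ln(1 − 4p/3) = −0.75 ln(1 − 0.70922) = −0.75 ln(0.29078)
  = −0.75 × (-1.235188) = 0.926391 substitutions/site.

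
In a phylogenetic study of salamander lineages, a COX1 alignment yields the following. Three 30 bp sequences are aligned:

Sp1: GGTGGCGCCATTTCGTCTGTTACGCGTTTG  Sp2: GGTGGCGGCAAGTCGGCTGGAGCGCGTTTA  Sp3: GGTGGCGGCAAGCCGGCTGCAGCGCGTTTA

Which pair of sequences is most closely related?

Sp1–Sp2: 8/30 differ, p = 0.267, d = 0.330.
Sp1–Sp3: 9/30 differ, p = 0.300, d = 0.383.
Sp2–Sp3: 2/30 differ, p = 0.067, d = 0.070.
The smallest distance is between Sp2 and Sp3.

Sp2 and Sp3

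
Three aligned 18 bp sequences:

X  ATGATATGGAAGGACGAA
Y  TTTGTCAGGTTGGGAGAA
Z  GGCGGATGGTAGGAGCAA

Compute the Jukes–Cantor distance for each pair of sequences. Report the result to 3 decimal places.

d(X,Y) = 0.824, d(X,Z) = 0.673, d(Y,Z) = 1.012

X–Y: 9/18 sites differ → p = 0.5, d = −0.75 ln(1 − 0.666667) = 0.823960 ≈ 0.824.
X–Z: 8/18 sites differ → p ≈ 0.444444, d = −0.75 ln(1 − 0.592592) = 0.673455 ≈ 0.673.
Y–Z: 10/18 sites differ → p ≈ 0.555556, d = −0.75 ln(1 − 0.740741) = 1.012446 ≈ 1.012.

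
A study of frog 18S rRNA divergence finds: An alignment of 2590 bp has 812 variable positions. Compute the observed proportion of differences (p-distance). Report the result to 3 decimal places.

p = 812/2590 = 0.313513… ≈ 0.314 (to 3 d.p.).

0.314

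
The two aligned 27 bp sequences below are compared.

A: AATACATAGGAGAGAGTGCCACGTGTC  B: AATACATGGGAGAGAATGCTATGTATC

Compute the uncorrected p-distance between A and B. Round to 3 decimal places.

The sequences differ at 5 of 27 positions (sites 8, 16, 20, 22, 25).
p = 5/27 = 0.185185… ≈ 0.185 (to 3 d.p.).

0.185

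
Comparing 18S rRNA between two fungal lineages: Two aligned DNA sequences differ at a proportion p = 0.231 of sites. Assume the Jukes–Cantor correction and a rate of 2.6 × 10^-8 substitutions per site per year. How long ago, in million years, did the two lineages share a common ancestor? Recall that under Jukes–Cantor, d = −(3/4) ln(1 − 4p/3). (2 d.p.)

5.31

d = −(3/4) ln(1 − 4p/3) = −0.75 ln(1 − 0.308) = −0.75 ln(0.692)
  = −0.75 × (-0.368169) = 0.276127 substitutions/site.
Under a molecular clock d = 2μt, so t = d/(2μ) = 0.276127 / (2 × 2.6 × 10^-8) = 5.31 million years.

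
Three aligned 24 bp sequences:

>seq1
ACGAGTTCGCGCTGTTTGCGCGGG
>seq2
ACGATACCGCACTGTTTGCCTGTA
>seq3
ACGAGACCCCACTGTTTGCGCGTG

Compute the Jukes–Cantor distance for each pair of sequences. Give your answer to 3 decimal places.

seq1–seq2: 8/24 sites differ → p ≈ 0.333333, d = −0.75 ln(1 − 0.444444) = 0.440839 ≈ 0.441.
seq1–seq3: 5/24 sites differ → p ≈ 0.208333, d = −0.75 ln(1 − 0.277777) = 0.244066 ≈ 0.244.
seq2–seq3: 5/24 sites differ → p ≈ 0.208333, d = −0.75 ln(1 − 0.277777) = 0.244066 ≈ 0.244.

d(seq1,seq2) = 0.441, d(seq1,seq3) = 0.244, d(seq2,seq3) = 0.244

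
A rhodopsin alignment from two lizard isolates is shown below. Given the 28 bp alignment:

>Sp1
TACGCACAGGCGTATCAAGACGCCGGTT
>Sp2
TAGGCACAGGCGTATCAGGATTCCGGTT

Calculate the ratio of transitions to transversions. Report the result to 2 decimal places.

1.00

Transitions are A↔G and C↔T; transversions are all other mismatches.
Transitions: 2. Transversions: 2.
R = 2/2 = 1.00.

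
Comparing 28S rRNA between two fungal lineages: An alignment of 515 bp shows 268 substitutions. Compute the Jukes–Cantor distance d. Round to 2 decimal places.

0.89

p = 268/515 ≈ 0.520388.
d = −(3/4) ln(1 − 4p/3) = −0.75 ln(1 − 0.693851) = −0.75 ln(0.306149)
  = −0.75 × (-1.183683) = 0.887762 substitutions/site.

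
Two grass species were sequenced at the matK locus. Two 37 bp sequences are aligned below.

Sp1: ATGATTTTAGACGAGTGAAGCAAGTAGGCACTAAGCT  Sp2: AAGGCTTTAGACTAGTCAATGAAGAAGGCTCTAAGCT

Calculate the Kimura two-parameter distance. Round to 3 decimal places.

0.295

Of 37 sites, 2 differences are transitions and 7 are transversions, so P = 2/37 ≈ 0.054054 and Q = 7/37 ≈ 0.189189.
Under the Kimura two-parameter model, d = −½ ln(1 − 2P − Q) − ¼ ln(1 − 2Q).
1 − 2P − Q = 0.702703, giving −½ ln(0.702703) = 0.176410.
1 − 2Q = 0.621622, giving −¼ ln(0.621622) = 0.118856.
d = 0.176410 + 0.118856 = 0.295266.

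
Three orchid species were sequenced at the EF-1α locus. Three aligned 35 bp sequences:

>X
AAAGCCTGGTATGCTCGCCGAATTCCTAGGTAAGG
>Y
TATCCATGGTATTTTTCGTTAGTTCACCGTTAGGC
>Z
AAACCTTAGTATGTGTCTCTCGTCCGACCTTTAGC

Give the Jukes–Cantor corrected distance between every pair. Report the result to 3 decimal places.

d(X,Y) = 0.868, d(X,Z) = 0.965, d(Y,Z) = 0.635

X–Y: 18/35 sites differ → p ≈ 0.514286, d = −0.75 ln(1 − 0.685715) = 0.868091 ≈ 0.868.
X–Z: 19/35 sites differ → p ≈ 0.542857, d = −0.75 ln(1 − 0.723809) = 0.964997 ≈ 0.965.
Y–Z: 15/35 sites differ → p ≈ 0.428571, d = −0.75 ln(1 − 0.571428) = 0.635472 ≈ 0.635.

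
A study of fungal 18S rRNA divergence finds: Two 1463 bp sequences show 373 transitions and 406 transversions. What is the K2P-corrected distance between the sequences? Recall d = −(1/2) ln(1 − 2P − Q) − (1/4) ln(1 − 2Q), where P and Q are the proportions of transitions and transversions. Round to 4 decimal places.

P = 373/1463 ≈ 0.254956 and Q = 406/1463 ≈ 0.277512.
Under the Kimura two-parameter model, d = −½ ln(1 − 2P − Q) − ¼ ln(1 − 2Q).
1 − 2P − Q = 0.212576, giving −½ ln(0.212576) = 0.774228.
1 − 2Q = 0.444976, giving −¼ ln(0.444976) = 0.202434.
d = 0.774228 + 0.202434 = 0.976662.

0.9767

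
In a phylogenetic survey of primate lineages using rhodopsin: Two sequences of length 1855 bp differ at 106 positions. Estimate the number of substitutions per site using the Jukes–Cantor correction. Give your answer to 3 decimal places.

p = 106/1855 ≈ 0.057143.
d = −(3/4) ln(1 − 4p/3) = −0.75 ln(1 − 0.076191) = −0.75 ln(0.923809)
  = −0.75 × (-0.079250) = 0.059438 substitutions/site.

0.059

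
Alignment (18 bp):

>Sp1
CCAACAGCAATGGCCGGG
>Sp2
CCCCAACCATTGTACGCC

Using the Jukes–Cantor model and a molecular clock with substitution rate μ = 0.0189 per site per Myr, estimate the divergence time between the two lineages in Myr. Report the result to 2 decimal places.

21.80

The sequences differ at 9 of 18 sites (3, 4, 5, 7, 10, 13, 14, 17, 18), so p = 9/18 = 0.5.
d = −(3/4) ln(1 − 4p/3) = −0.75 ln(1 − 0.666667) = −0.75 ln(0.333333)
  = −0.75 × (-1.098613) = 0.823960 substitutions/site.
Under a molecular clock d = 2μt, so t = d/(2μ) = 0.823960 / (2 × 0.0189) = 21.80 Myr.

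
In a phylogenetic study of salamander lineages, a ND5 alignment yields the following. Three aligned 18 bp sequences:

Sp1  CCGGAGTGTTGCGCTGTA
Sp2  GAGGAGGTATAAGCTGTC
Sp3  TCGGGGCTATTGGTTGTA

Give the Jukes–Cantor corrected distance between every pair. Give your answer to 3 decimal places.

d(Sp1,Sp2) = 0.673, d(Sp1,Sp3) = 0.673, d(Sp2,Sp3) = 0.673

Sp1–Sp2: 8/18 sites differ → p ≈ 0.444444, d = −0.75 ln(1 − 0.592592) = 0.673455 ≈ 0.673.
Sp1–Sp3: 8/18 sites differ → p ≈ 0.444444, d = −0.75 ln(1 − 0.592592) = 0.673455 ≈ 0.673.
Sp2–Sp3: 8/18 sites differ → p ≈ 0.444444, d = −0.75 ln(1 − 0.592592) = 0.673455 ≈ 0.673.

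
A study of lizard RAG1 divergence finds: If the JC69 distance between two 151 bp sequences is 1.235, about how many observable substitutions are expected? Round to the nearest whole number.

91

Invert JC69: p = (3/4)(1 − e^(−4d/3)) = 0.75 × (1 − e^(-1.646667)) = 0.75 × (1 − 0.192691) = 0.605482.
Expected differing sites = pL ≈ 0.605482 × 151 = 91.427782 ≈ 91.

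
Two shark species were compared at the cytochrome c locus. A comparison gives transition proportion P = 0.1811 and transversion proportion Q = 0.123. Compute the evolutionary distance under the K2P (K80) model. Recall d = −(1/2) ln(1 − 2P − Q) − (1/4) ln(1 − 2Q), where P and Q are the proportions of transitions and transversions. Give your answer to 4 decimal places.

0.4026

Under the Kimura two-parameter model, d = −½ ln(1 − 2P − Q) − ¼ ln(1 − 2Q).
1 − 2P − Q = 0.5148, giving −½ ln(0.5148) = 0.331988.
1 − 2Q = 0.754, giving −¼ ln(0.754) = 0.070591.
d = 0.331988 + 0.070591 = 0.402579.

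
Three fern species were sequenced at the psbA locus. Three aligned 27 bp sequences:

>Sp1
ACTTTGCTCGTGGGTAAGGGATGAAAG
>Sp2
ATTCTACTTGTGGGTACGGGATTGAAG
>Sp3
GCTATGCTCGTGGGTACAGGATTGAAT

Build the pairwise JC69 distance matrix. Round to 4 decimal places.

d(Sp1,Sp2) = 0.3181, d(Sp1,Sp3) = 0.3181, d(Sp2,Sp3) = 0.3181

Sp1–Sp2: 7/27 sites differ → p ≈ 0.259259, d = −0.75 ln(1 − 0.345679) = 0.318118 ≈ 0.3181.
Sp1–Sp3: 7/27 sites differ → p ≈ 0.259259, d = −0.75 ln(1 − 0.345679) = 0.318118 ≈ 0.3181.
Sp2–Sp3: 7/27 sites differ → p ≈ 0.259259, d = −0.75 ln(1 − 0.345679) = 0.318118 ≈ 0.3181.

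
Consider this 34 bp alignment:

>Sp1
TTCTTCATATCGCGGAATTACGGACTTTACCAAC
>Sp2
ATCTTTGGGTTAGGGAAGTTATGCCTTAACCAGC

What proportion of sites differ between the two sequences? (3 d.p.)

The sequences differ at 15 of 34 positions.
p = 15/34 = 0.441176… ≈ 0.441 (to 3 d.p.).

0.441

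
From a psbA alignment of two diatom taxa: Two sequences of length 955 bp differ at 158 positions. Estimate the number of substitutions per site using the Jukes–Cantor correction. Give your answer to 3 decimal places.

p = 158/955 ≈ 0.165445.
d = −(3/4) ln(1 − 4p/3) = −0.75 ln(1 − 0.220593) = −0.75 ln(0.779407)
  = −0.75 × (-0.249222) = 0.186917 substitutions/site.

0.187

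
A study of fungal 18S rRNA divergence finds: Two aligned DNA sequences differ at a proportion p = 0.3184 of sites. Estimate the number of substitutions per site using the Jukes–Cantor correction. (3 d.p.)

d = −(3/4) ln(1 − 4p/3) = −0.75 ln(1 − 0.424533) = −0.75 ln(0.575467)
  = −0.75 × (-0.552573) = 0.414430 substitutions/site.

0.414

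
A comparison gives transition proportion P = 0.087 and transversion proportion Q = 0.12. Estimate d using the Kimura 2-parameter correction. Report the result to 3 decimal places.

Under the Kimura two-parameter model, d = −½ ln(1 − 2P − Q) − ¼ ln(1 − 2Q).
1 − 2P − Q = 0.706, giving −½ ln(0.706) = 0.174070.
1 − 2Q = 0.76, giving −¼ ln(0.76) = 0.068609.
d = 0.174070 + 0.068609 = 0.242679.

0.243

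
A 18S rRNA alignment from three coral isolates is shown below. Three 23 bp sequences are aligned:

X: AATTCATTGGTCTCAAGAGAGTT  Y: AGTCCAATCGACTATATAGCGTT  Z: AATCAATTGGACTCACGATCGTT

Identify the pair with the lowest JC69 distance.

X–Y: 9/23 differ, p = 0.391, d = 0.553.
X–Z: 6/23 differ, p = 0.261, d = 0.321.
Y–Z: 9/23 differ, p = 0.391, d = 0.553.
The smallest distance is between X and Z.

X and Z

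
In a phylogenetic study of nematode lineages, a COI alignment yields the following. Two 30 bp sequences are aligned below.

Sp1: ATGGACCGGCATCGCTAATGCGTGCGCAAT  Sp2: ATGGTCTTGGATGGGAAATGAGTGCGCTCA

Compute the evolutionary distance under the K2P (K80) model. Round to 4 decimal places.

0.5301

Of 30 sites, 1 differences are transitions and 10 are transversions, so P = 1/30 ≈ 0.033333 and Q = 10/30 ≈ 0.333333.
Under the Kimura two-parameter model, d = −½ ln(1 − 2P − Q) − ¼ ln(1 − 2Q).
1 − 2P − Q = 0.600001, giving −½ ln(0.600001) = 0.255412.
1 − 2Q = 0.333334, giving −¼ ln(0.333334) = 0.274653.
d = 0.255412 + 0.274653 = 0.530065.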